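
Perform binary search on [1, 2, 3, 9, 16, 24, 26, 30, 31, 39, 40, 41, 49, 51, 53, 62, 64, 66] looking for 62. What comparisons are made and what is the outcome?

Binary search for 62 in [1, 2, 3, 9, 16, 24, 26, 30, 31, 39, 40, 41, 49, 51, 53, 62, 64, 66]:

lo=0, hi=17, mid=8, arr[mid]=31 -> 31 < 62, search right half
lo=9, hi=17, mid=13, arr[mid]=51 -> 51 < 62, search right half
lo=14, hi=17, mid=15, arr[mid]=62 -> Found target at index 15!

Binary search finds 62 at index 15 after 3 comparisons. The search repeatedly halves the search space by comparing with the middle element.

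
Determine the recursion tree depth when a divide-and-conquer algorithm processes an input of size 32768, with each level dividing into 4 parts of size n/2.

For divide and conquer with division factor 2:

Problem sizes at each level:
Level 0: 32768
Level 1: 16384
Level 2: 8192
Level 3: 4096
Level 4: 2048
Level 5: 1024
Level 6: 512
Level 7: 256
Level 8: 128
Level 9: 64
Level 10: 32
Level 11: 16
Level 12: 8
Level 13: 4
Level 14: 2
Level 15: 1

The root is level 0 and the size-1 base case is level 15 (the tree spans levels 0 through 15, i.e. 16 levels counting the root), so the depth is the number of divisions: log_2(32768) = 15

The recursion tree depth is log_2(32768) = 15. At each level, the problem size is divided by 2, so it takes 15 divisions to reduce to a base case of size 1. The algorithm makes 4 recursive calls at each level.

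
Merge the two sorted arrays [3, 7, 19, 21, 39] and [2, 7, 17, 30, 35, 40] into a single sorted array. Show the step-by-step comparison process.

Merging process:

Compare 3 vs 2: take 2 from right. Merged: [2]
Compare 3 vs 7: take 3 from left. Merged: [2, 3]
Compare 7 vs 7: take 7 from left. Merged: [2, 3, 7]
Compare 19 vs 7: take 7 from right. Merged: [2, 3, 7, 7]
Compare 19 vs 17: take 17 from right. Merged: [2, 3, 7, 7, 17]
Compare 19 vs 30: take 19 from left. Merged: [2, 3, 7, 7, 17, 19]
Compare 21 vs 30: take 21 from left. Merged: [2, 3, 7, 7, 17, 19, 21]
Compare 39 vs 30: take 30 from right. Merged: [2, 3, 7, 7, 17, 19, 21, 30]
Compare 39 vs 35: take 35 from right. Merged: [2, 3, 7, 7, 17, 19, 21, 30, 35]
Compare 39 vs 40: take 39 from left. Merged: [2, 3, 7, 7, 17, 19, 21, 30, 35, 39]
Append remaining from right: [40]. Merged: [2, 3, 7, 7, 17, 19, 21, 30, 35, 39, 40]

Final merged array: [2, 3, 7, 7, 17, 19, 21, 30, 35, 39, 40]
Total comparisons: 10

The merged array is [2, 3, 7, 7, 17, 19, 21, 30, 35, 39, 40], requiring 10 comparisons. The merge step runs in O(n) time where n is the total number of elements.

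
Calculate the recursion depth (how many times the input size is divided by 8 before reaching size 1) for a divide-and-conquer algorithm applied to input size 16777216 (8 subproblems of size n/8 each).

For divide and conquer with division factor 8:

Problem sizes at each level:
Level 0: 16777216
Level 1: 2097152
Level 2: 262144
Level 3: 32768
Level 4: 4096
Level 5: 512
Level 6: 64
Level 7: 8
Level 8: 1

The root is level 0 and the size-1 base case is level 8 (the tree spans levels 0 through 8, i.e. 9 levels counting the root), so the depth is the number of divisions: log_8(16777216) = 8

The recursion tree depth is log_8(16777216) = 8. At each level, the problem size is divided by 8, so it takes 8 divisions to reduce to a base case of size 1. The algorithm makes 8 recursive calls at each level.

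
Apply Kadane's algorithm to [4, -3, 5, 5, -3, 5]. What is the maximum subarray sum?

Using Kadane's algorithm on [4, -3, 5, 5, -3, 5]:

Scanning through the array:
Position 1 (value -3): max_ending_here = 1, max_so_far = 4
Position 2 (value 5): max_ending_here = 6, max_so_far = 6
Position 3 (value 5): max_ending_here = 11, max_so_far = 11
Position 4 (value -3): max_ending_here = 8, max_so_far = 11
Position 5 (value 5): max_ending_here = 13, max_so_far = 13

Maximum subarray: [4, -3, 5, 5, -3, 5]
Maximum sum: 13

The maximum subarray is [4, -3, 5, 5, -3, 5] with sum 13. This subarray runs from index 0 to index 5.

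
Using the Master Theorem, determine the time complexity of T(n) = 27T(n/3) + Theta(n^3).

Master Theorem for T(n) = 27T(n/3) + O(n^3):

a = 27, b = 3, c = 3
log_b(a) = log_3(27) = 3.0000

Case 2: c = 3 = log_3(27) = 3.0000
T(n) = O(n^3 log n) = O(n^3 log n)

For T(n) = 27T(n/3) + O(n^3): log_3(27) = 3.0000. This is Case 2 of the Master Theorem (c = log_b(a), equal work at all levels), giving O(n^3 log n).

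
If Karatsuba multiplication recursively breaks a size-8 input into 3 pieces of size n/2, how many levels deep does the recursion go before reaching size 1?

For divide and conquer with division factor 2:

Problem sizes at each level:
Level 0: 8
Level 1: 4
Level 2: 2
Level 3: 1

The root is level 0 and the size-1 base case is level 3 (the tree spans levels 0 through 3, i.e. 4 levels counting the root), so the depth is the number of divisions: log_2(8) = 3

The recursion tree depth is log_2(8) = 3. At each level, the problem size is divided by 2, so it takes 3 divisions to reduce to a base case of size 1. The algorithm makes 3 recursive calls at each level.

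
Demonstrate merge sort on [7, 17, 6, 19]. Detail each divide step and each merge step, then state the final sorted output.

Merge sort trace:

Split: [7, 17, 6, 19] -> [7, 17] and [6, 19]
  Split: [7, 17] -> [7] and [17]
  Merge: [7] + [17] -> [7, 17]
  Split: [6, 19] -> [6] and [19]
  Merge: [6] + [19] -> [6, 19]
Merge: [7, 17] + [6, 19] -> [6, 7, 17, 19]

Final sorted array: [6, 7, 17, 19]

The merge sort proceeds by recursively splitting the array and merging sorted halves.
After all merges, the sorted array is [6, 7, 17, 19].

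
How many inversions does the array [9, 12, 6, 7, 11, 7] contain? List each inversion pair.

Finding inversions in [9, 12, 6, 7, 11, 7]:

(0, 2): arr[0]=9 > arr[2]=6
(0, 3): arr[0]=9 > arr[3]=7
(0, 5): arr[0]=9 > arr[5]=7
(1, 2): arr[1]=12 > arr[2]=6
(1, 3): arr[1]=12 > arr[3]=7
(1, 4): arr[1]=12 > arr[4]=11
(1, 5): arr[1]=12 > arr[5]=7
(4, 5): arr[4]=11 > arr[5]=7

Total inversions: 8

The array has 8 inversion(s): (0,2), (0,3), (0,5), (1,2), (1,3), (1,4), (1,5), (4,5). Each pair (i,j) satisfies i < j and arr[i] > arr[j].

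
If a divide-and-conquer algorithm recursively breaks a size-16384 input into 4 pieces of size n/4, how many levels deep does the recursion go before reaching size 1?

For divide and conquer with division factor 4:

Problem sizes at each level:
Level 0: 16384
Level 1: 4096
Level 2: 1024
Level 3: 256
Level 4: 64
Level 5: 16
Level 6: 4
Level 7: 1

The root is level 0 and the size-1 base case is level 7 (the tree spans levels 0 through 7, i.e. 8 levels counting the root), so the depth is the number of divisions: log_4(16384) = 7

The recursion tree depth is log_4(16384) = 7. At each level, the problem size is divided by 4, so it takes 7 divisions to reduce to a base case of size 1. The algorithm makes 4 recursive calls at each level.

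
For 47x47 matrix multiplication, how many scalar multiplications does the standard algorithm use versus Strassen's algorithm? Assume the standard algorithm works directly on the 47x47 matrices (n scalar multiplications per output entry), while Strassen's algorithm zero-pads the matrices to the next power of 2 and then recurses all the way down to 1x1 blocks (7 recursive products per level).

Matrix multiplication for 47x47 matrices:

Strassen's algorithm requires power-of-2 dimensions. Pad 47x47 to 64x64 (next power of 2).

Standard algorithm: 47^3 = 103823 multiplications
Strassen's algorithm: 7^(log2(64)) = 7^6 = 117649 multiplications
Difference: 103823 - 117649 = -13826 (Strassen uses MORE here due to padding overhead — for small or just-over-power-of-2 n, padding can outweigh the per-level savings)

Standard: 103823 multiplications (47^3). Strassen: 117649 multiplications (7^6, after padding to 64x64). Strassen reduces 8 recursive multiplications to 7 at each level.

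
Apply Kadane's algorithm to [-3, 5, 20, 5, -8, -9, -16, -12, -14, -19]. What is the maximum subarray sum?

Using Kadane's algorithm on [-3, 5, 20, 5, -8, -9, -16, -12, -14, -19]:

Scanning through the array:
Position 1 (value 5): max_ending_here = 5, max_so_far = 5
Position 2 (value 20): max_ending_here = 25, max_so_far = 25
Position 3 (value 5): max_ending_here = 30, max_so_far = 30
Position 4 (value -8): max_ending_here = 22, max_so_far = 30
Position 5 (value -9): max_ending_here = 13, max_so_far = 30
Position 6 (value -16): max_ending_here = -3, max_so_far = 30
Position 7 (value -12): max_ending_here = -12, max_so_far = 30
Position 8 (value -14): max_ending_here = -14, max_so_far = 30
Position 9 (value -19): max_ending_here = -19, max_so_far = 30

Maximum subarray: [5, 20, 5]
Maximum sum: 30

The maximum subarray is [5, 20, 5] with sum 30. This subarray runs from index 1 to index 3.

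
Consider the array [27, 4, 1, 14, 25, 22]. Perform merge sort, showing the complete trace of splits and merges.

Merge sort trace:

Split: [27, 4, 1, 14, 25, 22] -> [27, 4, 1] and [14, 25, 22]
  Split: [27, 4, 1] -> [27] and [4, 1]
    Split: [4, 1] -> [4] and [1]
    Merge: [4] + [1] -> [1, 4]
  Merge: [27] + [1, 4] -> [1, 4, 27]
  Split: [14, 25, 22] -> [14] and [25, 22]
    Split: [25, 22] -> [25] and [22]
    Merge: [25] + [22] -> [22, 25]
  Merge: [14] + [22, 25] -> [14, 22, 25]
Merge: [1, 4, 27] + [14, 22, 25] -> [1, 4, 14, 22, 25, 27]

Final sorted array: [1, 4, 14, 22, 25, 27]

The merge sort proceeds by recursively splitting the array and merging sorted halves.
After all merges, the sorted array is [1, 4, 14, 22, 25, 27].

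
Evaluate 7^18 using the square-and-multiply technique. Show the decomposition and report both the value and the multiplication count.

Computing 7^18 by squaring (build up from 7^1; each line after the first costs one multiplication):

7^1 = 7
7^2 = (7^1)^2 = 7^2 = 49
7^4 = (7^2)^2 = 49^2 = 2401
7^8 = (7^4)^2 = 2401^2 = 5764801
7^9 = 7 * 7^8 = 7 * 5764801 = 40353607
7^18 = (7^9)^2 = 40353607^2 = 1628413597910449

Result: 1628413597910449
Multiplications needed: 5 (5 lines after 7^1)

7^18 = 1628413597910449. Using exponentiation by squaring, this requires 5 multiplications. The key idea: if the exponent is even, square the half-power; if odd, multiply by the base once.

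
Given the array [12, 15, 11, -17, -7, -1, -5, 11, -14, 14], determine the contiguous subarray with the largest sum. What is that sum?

Using Kadane's algorithm on [12, 15, 11, -17, -7, -1, -5, 11, -14, 14]:

Scanning through the array:
Position 1 (value 15): max_ending_here = 27, max_so_far = 27
Position 2 (value 11): max_ending_here = 38, max_so_far = 38
Position 3 (value -17): max_ending_here = 21, max_so_far = 38
Position 4 (value -7): max_ending_here = 14, max_so_far = 38
Position 5 (value -1): max_ending_here = 13, max_so_far = 38
Position 6 (value -5): max_ending_here = 8, max_so_far = 38
Position 7 (value 11): max_ending_here = 19, max_so_far = 38
Position 8 (value -14): max_ending_here = 5, max_so_far = 38
Position 9 (value 14): max_ending_here = 19, max_so_far = 38

Maximum subarray: [12, 15, 11]
Maximum sum: 38

The maximum subarray is [12, 15, 11] with sum 38. This subarray runs from index 0 to index 2.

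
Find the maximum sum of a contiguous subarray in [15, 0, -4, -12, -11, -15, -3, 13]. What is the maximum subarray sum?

Using Kadane's algorithm on [15, 0, -4, -12, -11, -15, -3, 13]:

Scanning through the array:
Position 1 (value 0): max_ending_here = 15, max_so_far = 15
Position 2 (value -4): max_ending_here = 11, max_so_far = 15
Position 3 (value -12): max_ending_here = -1, max_so_far = 15
Position 4 (value -11): max_ending_here = -11, max_so_far = 15
Position 5 (value -15): max_ending_here = -15, max_so_far = 15
Position 6 (value -3): max_ending_here = -3, max_so_far = 15
Position 7 (value 13): max_ending_here = 13, max_so_far = 15

Maximum subarray: [15]
Maximum sum: 15

The maximum subarray is [15] with sum 15. This subarray runs from index 0 to index 0.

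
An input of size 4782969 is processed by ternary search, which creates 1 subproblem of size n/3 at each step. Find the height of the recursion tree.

For divide and conquer with division factor 3:

Problem sizes at each level:
Level 0: 4782969
Level 1: 1594323
Level 2: 531441
Level 3: 177147
Level 4: 59049
Level 5: 19683
Level 6: 6561
Level 7: 2187
Level 8: 729
Level 9: 243
Level 10: 81
Level 11: 27
Level 12: 9
Level 13: 3
Level 14: 1

The root is level 0 and the size-1 base case is level 14 (the tree spans levels 0 through 14, i.e. 15 levels counting the root), so the depth is the number of divisions: log_3(4782969) = 14

The recursion tree depth is log_3(4782969) = 14. At each level, the problem size is divided by 3, so it takes 14 divisions to reduce to a base case of size 1. The algorithm makes 1 recursive call at each level.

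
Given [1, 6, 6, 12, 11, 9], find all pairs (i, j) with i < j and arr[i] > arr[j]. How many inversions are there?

Finding inversions in [1, 6, 6, 12, 11, 9]:

(3, 4): arr[3]=12 > arr[4]=11
(3, 5): arr[3]=12 > arr[5]=9
(4, 5): arr[4]=11 > arr[5]=9

Total inversions: 3

The array has 3 inversion(s): (3,4), (3,5), (4,5). Each pair (i,j) satisfies i < j and arr[i] > arr[j].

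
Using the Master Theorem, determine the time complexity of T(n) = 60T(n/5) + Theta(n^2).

Master Theorem for T(n) = 60T(n/5) + O(n^2):

a = 60, b = 5, c = 2
log_b(a) = log_5(60) = 2.5440

Case 1: c = 2 < log_5(60) = 2.5440
T(n) = O(n^(log_5 60))

For T(n) = 60T(n/5) + O(n^2): log_5(60) = 2.5440. This is Case 1 of the Master Theorem (c < log_b(a), work dominated by leaves), giving O(n^(log_5 60)).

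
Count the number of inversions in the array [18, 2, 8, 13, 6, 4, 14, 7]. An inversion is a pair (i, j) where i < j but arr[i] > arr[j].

Finding inversions in [18, 2, 8, 13, 6, 4, 14, 7]:

(0, 1): arr[0]=18 > arr[1]=2
(0, 2): arr[0]=18 > arr[2]=8
(0, 3): arr[0]=18 > arr[3]=13
(0, 4): arr[0]=18 > arr[4]=6
(0, 5): arr[0]=18 > arr[5]=4
(0, 6): arr[0]=18 > arr[6]=14
(0, 7): arr[0]=18 > arr[7]=7
(2, 4): arr[2]=8 > arr[4]=6
(2, 5): arr[2]=8 > arr[5]=4
(2, 7): arr[2]=8 > arr[7]=7
(3, 4): arr[3]=13 > arr[4]=6
(3, 5): arr[3]=13 > arr[5]=4
(3, 7): arr[3]=13 > arr[7]=7
(4, 5): arr[4]=6 > arr[5]=4
(6, 7): arr[6]=14 > arr[7]=7

Total inversions: 15

The array has 15 inversion(s): (0,1), (0,2), (0,3), (0,4), (0,5), (0,6), (0,7), (2,4), (2,5), (2,7), (3,4), (3,5), (3,7), (4,5), (6,7). Each pair (i,j) satisfies i < j and arr[i] > arr[j].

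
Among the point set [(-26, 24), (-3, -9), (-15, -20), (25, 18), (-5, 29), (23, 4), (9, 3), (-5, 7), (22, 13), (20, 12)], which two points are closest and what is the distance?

Computing all pairwise distances among 10 points:

d((-26, 24), (-3, -9)) = 40.2244
d((-26, 24), (-15, -20)) = 45.3542
d((-26, 24), (25, 18)) = 51.3517
d((-26, 24), (-5, 29)) = 21.587
d((-26, 24), (23, 4)) = 52.9245
d((-26, 24), (9, 3)) = 40.8167
d((-26, 24), (-5, 7)) = 27.0185
d((-26, 24), (22, 13)) = 49.2443
d((-26, 24), (20, 12)) = 47.5395
d((-3, -9), (-15, -20)) = 16.2788
d((-3, -9), (25, 18)) = 38.8973
d((-3, -9), (-5, 29)) = 38.0526
d((-3, -9), (23, 4)) = 29.0689
d((-3, -9), (9, 3)) = 16.9706
d((-3, -9), (-5, 7)) = 16.1245
d((-3, -9), (22, 13)) = 33.3017
d((-3, -9), (20, 12)) = 31.1448
d((-15, -20), (25, 18)) = 55.1725
d((-15, -20), (-5, 29)) = 50.01
d((-15, -20), (23, 4)) = 44.9444
d((-15, -20), (9, 3)) = 33.2415
d((-15, -20), (-5, 7)) = 28.7924
d((-15, -20), (22, 13)) = 49.5782
d((-15, -20), (20, 12)) = 47.4236
d((25, 18), (-5, 29)) = 31.9531
d((25, 18), (23, 4)) = 14.1421
d((25, 18), (9, 3)) = 21.9317
d((25, 18), (-5, 7)) = 31.9531
d((25, 18), (22, 13)) = 5.831
d((25, 18), (20, 12)) = 7.8102
d((-5, 29), (23, 4)) = 37.5366
d((-5, 29), (9, 3)) = 29.5296
d((-5, 29), (-5, 7)) = 22.0
d((-5, 29), (22, 13)) = 31.3847
d((-5, 29), (20, 12)) = 30.2324
d((23, 4), (9, 3)) = 14.0357
d((23, 4), (-5, 7)) = 28.1603
d((23, 4), (22, 13)) = 9.0554
d((23, 4), (20, 12)) = 8.544
d((9, 3), (-5, 7)) = 14.5602
d((9, 3), (22, 13)) = 16.4012
d((9, 3), (20, 12)) = 14.2127
d((-5, 7), (22, 13)) = 27.6586
d((-5, 7), (20, 12)) = 25.4951
d((22, 13), (20, 12)) = 2.2361 <-- minimum

Closest pair: (22, 13) and (20, 12) with distance 2.2361

The closest pair is (22, 13) and (20, 12) with Euclidean distance 2.2361. For 10 points, brute-force pairwise comparison is shown above. For large n, the divide-and-conquer algorithm (sort by x, recurse on halves, check the dividing strip) achieves O(n log n).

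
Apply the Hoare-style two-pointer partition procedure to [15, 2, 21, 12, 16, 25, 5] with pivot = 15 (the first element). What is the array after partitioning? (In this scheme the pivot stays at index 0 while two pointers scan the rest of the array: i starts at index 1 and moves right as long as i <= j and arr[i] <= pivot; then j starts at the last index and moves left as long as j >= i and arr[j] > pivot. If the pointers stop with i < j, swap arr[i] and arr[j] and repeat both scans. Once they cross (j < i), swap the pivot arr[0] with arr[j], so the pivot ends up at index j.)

Hoare-style two-pointer partition with pivot = 15:

Initial array: [15, 2, 21, 12, 16, 25, 5]

Pointers start at i = 1, j = 6.
i stops at index 2 (arr[2]=21 > 15), j stops at index 6 (arr[6]=5 <= 15): swap arr[2] and arr[6], array becomes [15, 2, 5, 12, 16, 25, 21]
i ends at 4, j ends at 3: the pointers have crossed (j < i), so scanning stops.

Swap pivot arr[0] with arr[3] to place pivot at position 3: [12, 2, 5, 15, 16, 25, 21]
Pivot position: 3

After partitioning with pivot 15, the array becomes [12, 2, 5, 15, 16, 25, 21]. The pivot is placed at index 3. All elements to the left of the pivot are <= 15, and all elements to the right are > 15.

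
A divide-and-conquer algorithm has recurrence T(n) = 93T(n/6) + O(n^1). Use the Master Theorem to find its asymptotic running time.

Master Theorem for T(n) = 93T(n/6) + O(n^1):

a = 93, b = 6, c = 1
log_b(a) = log_6(93) = 2.5297

Case 1: c = 1 < log_6(93) = 2.5297
T(n) = O(n^(log_6 93))

For T(n) = 93T(n/6) + O(n^1): log_6(93) = 2.5297. This is Case 1 of the Master Theorem (c < log_b(a), work dominated by leaves), giving O(n^(log_6 93)).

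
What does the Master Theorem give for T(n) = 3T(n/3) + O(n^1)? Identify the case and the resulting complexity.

Master Theorem for T(n) = 3T(n/3) + O(n^1):

a = 3, b = 3, c = 1
log_b(a) = log_3(3) = 1.0000

Case 2: c = 1 = log_3(3) = 1.0000
T(n) = O(n^1 log n) = O(n log n)

For T(n) = 3T(n/3) + O(n^1): log_3(3) = 1.0000. This is Case 2 of the Master Theorem (c = log_b(a), equal work at all levels), giving O(n log n).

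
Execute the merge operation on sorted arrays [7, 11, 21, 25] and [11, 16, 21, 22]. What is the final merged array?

Merging process:

Compare 7 vs 11: take 7 from left. Merged: [7]
Compare 11 vs 11: take 11 from left. Merged: [7, 11]
Compare 21 vs 11: take 11 from right. Merged: [7, 11, 11]
Compare 21 vs 16: take 16 from right. Merged: [7, 11, 11, 16]
Compare 21 vs 21: take 21 from left. Merged: [7, 11, 11, 16, 21]
Compare 25 vs 21: take 21 from right. Merged: [7, 11, 11, 16, 21, 21]
Compare 25 vs 22: take 22 from right. Merged: [7, 11, 11, 16, 21, 21, 22]
Append remaining from left: [25]. Merged: [7, 11, 11, 16, 21, 21, 22, 25]

Final merged array: [7, 11, 11, 16, 21, 21, 22, 25]
Total comparisons: 7

The merged array is [7, 11, 11, 16, 21, 21, 22, 25], requiring 7 comparisons. The merge step runs in O(n) time where n is the total number of elements.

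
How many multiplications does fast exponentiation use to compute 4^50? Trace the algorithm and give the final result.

Computing 4^50 by squaring (build up from 4^1; each line after the first costs one multiplication):

4^1 = 4
4^2 = (4^1)^2 = 4^2 = 16
4^3 = 4 * 4^2 = 4 * 16 = 64
4^6 = (4^3)^2 = 64^2 = 4096
4^12 = (4^6)^2 = 4096^2 = 16777216
4^24 = (4^12)^2 = 16777216^2 = 281474976710656
4^25 = 4 * 4^24 = 4 * 281474976710656 = 1125899906842624
4^50 = (4^25)^2 = 1125899906842624^2 = 1267650600228229401496703205376

Result: 1267650600228229401496703205376
Multiplications needed: 7 (7 lines after 4^1)

4^50 = 1267650600228229401496703205376. Using exponentiation by squaring, this requires 7 multiplications. The key idea: if the exponent is even, square the half-power; if odd, multiply by the base once.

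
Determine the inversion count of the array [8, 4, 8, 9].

Finding inversions in [8, 4, 8, 9]:

(0, 1): arr[0]=8 > arr[1]=4

Total inversions: 1

The array has 1 inversion(s): (0,1). Each pair (i,j) satisfies i < j and arr[i] > arr[j].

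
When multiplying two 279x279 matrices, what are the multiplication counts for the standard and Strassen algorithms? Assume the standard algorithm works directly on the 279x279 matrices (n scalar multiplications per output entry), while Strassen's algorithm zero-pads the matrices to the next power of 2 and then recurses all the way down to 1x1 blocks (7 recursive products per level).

Matrix multiplication for 279x279 matrices:

Strassen's algorithm requires power-of-2 dimensions. Pad 279x279 to 512x512 (next power of 2).

Standard algorithm: 279^3 = 21717639 multiplications
Strassen's algorithm: 7^(log2(512)) = 7^9 = 40353607 multiplications
Difference: 21717639 - 40353607 = -18635968 (Strassen uses MORE here due to padding overhead — for small or just-over-power-of-2 n, padding can outweigh the per-level savings)

Standard: 21717639 multiplications (279^3). Strassen: 40353607 multiplications (7^9, after padding to 512x512). Strassen reduces 8 recursive multiplications to 7 at each level.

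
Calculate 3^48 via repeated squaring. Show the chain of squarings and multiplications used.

Computing 3^48 by squaring (build up from 3^1; each line after the first costs one multiplication):

3^1 = 3
3^2 = (3^1)^2 = 3^2 = 9
3^3 = 3 * 3^2 = 3 * 9 = 27
3^6 = (3^3)^2 = 27^2 = 729
3^12 = (3^6)^2 = 729^2 = 531441
3^24 = (3^12)^2 = 531441^2 = 282429536481
3^48 = (3^24)^2 = 282429536481^2 = 79766443076872509863361

Result: 79766443076872509863361
Multiplications needed: 6 (6 lines after 3^1)

3^48 = 79766443076872509863361. Using exponentiation by squaring, this requires 6 multiplications. The key idea: if the exponent is even, square the half-power; if odd, multiply by the base once.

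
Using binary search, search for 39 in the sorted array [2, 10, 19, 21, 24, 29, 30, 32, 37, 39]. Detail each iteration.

Binary search for 39 in [2, 10, 19, 21, 24, 29, 30, 32, 37, 39]:

lo=0, hi=9, mid=4, arr[mid]=24 -> 24 < 39, search right half
lo=5, hi=9, mid=7, arr[mid]=32 -> 32 < 39, search right half
lo=8, hi=9, mid=8, arr[mid]=37 -> 37 < 39, search right half
lo=9, hi=9, mid=9, arr[mid]=39 -> Found target at index 9!

Binary search finds 39 at index 9 after 4 comparisons. The search repeatedly halves the search space by comparing with the middle element.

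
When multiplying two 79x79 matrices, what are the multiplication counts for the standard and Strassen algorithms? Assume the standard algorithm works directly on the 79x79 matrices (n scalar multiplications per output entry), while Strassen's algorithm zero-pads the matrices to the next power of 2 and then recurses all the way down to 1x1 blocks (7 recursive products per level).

Matrix multiplication for 79x79 matrices:

Strassen's algorithm requires power-of-2 dimensions. Pad 79x79 to 128x128 (next power of 2).

Standard algorithm: 79^3 = 493039 multiplications
Strassen's algorithm: 7^(log2(128)) = 7^7 = 823543 multiplications
Difference: 493039 - 823543 = -330504 (Strassen uses MORE here due to padding overhead — for small or just-over-power-of-2 n, padding can outweigh the per-level savings)

Standard: 493039 multiplications (79^3). Strassen: 823543 multiplications (7^7, after padding to 128x128). Strassen reduces 8 recursive multiplications to 7 at each level.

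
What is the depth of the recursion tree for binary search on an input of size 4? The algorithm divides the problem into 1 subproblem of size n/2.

For divide and conquer with division factor 2:

Problem sizes at each level:
Level 0: 4
Level 1: 2
Level 2: 1

The root is level 0 and the size-1 base case is level 2 (the tree spans levels 0 through 2, i.e. 3 levels counting the root), so the depth is the number of divisions: log_2(4) = 2

The recursion tree depth is log_2(4) = 2. At each level, the problem size is divided by 2, so it takes 2 divisions to reduce to a base case of size 1. The algorithm makes 1 recursive call at each level.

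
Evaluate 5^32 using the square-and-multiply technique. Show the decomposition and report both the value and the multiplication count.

Computing 5^32 by squaring (build up from 5^1; each line after the first costs one multiplication):

5^1 = 5
5^2 = (5^1)^2 = 5^2 = 25
5^4 = (5^2)^2 = 25^2 = 625
5^8 = (5^4)^2 = 625^2 = 390625
5^16 = (5^8)^2 = 390625^2 = 152587890625
5^32 = (5^16)^2 = 152587890625^2 = 23283064365386962890625

Result: 23283064365386962890625
Multiplications needed: 5 (5 lines after 5^1)

5^32 = 23283064365386962890625. Using exponentiation by squaring, this requires 5 multiplications. The key idea: if the exponent is even, square the half-power; if odd, multiply by the base once.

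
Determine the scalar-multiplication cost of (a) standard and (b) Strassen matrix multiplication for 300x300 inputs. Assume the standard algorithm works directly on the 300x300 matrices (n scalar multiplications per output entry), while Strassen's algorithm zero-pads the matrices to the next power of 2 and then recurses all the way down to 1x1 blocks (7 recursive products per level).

Matrix multiplication for 300x300 matrices:

Strassen's algorithm requires power-of-2 dimensions. Pad 300x300 to 512x512 (next power of 2).

Standard algorithm: 300^3 = 27000000 multiplications
Strassen's algorithm: 7^(log2(512)) = 7^9 = 40353607 multiplications
Difference: 27000000 - 40353607 = -13353607 (Strassen uses MORE here due to padding overhead — for small or just-over-power-of-2 n, padding can outweigh the per-level savings)

Standard: 27000000 multiplications (300^3). Strassen: 40353607 multiplications (7^9, after padding to 512x512). Strassen reduces 8 recursive multiplications to 7 at each level.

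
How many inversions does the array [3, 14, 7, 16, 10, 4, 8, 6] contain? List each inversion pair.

Finding inversions in [3, 14, 7, 16, 10, 4, 8, 6]:

(1, 2): arr[1]=14 > arr[2]=7
(1, 4): arr[1]=14 > arr[4]=10
(1, 5): arr[1]=14 > arr[5]=4
(1, 6): arr[1]=14 > arr[6]=8
(1, 7): arr[1]=14 > arr[7]=6
(2, 5): arr[2]=7 > arr[5]=4
(2, 7): arr[2]=7 > arr[7]=6
(3, 4): arr[3]=16 > arr[4]=10
(3, 5): arr[3]=16 > arr[5]=4
(3, 6): arr[3]=16 > arr[6]=8
(3, 7): arr[3]=16 > arr[7]=6
(4, 5): arr[4]=10 > arr[5]=4
(4, 6): arr[4]=10 > arr[6]=8
(4, 7): arr[4]=10 > arr[7]=6
(6, 7): arr[6]=8 > arr[7]=6

Total inversions: 15

The array has 15 inversion(s): (1,2), (1,4), (1,5), (1,6), (1,7), (2,5), (2,7), (3,4), (3,5), (3,6), (3,7), (4,5), (4,6), (4,7), (6,7). Each pair (i,j) satisfies i < j and arr[i] > arr[j].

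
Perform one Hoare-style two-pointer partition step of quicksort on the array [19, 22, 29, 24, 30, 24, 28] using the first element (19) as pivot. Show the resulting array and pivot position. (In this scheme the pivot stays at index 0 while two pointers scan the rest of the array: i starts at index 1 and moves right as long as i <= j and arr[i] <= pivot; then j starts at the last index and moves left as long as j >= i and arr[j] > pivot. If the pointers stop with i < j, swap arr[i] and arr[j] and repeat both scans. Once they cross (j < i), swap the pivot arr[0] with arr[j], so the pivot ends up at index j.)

Hoare-style two-pointer partition with pivot = 19:

Initial array: [19, 22, 29, 24, 30, 24, 28]

Pointers start at i = 1, j = 6.
i ends at 1, j ends at 0: the pointers have crossed (j < i), so scanning stops.

j = 0, so swapping arr[0] with arr[j] leaves the pivot at position 0: [19, 22, 29, 24, 30, 24, 28]
Pivot position: 0

After partitioning with pivot 19, the array becomes [19, 22, 29, 24, 30, 24, 28]. The pivot is placed at index 0. All elements to the left of the pivot are <= 19, and all elements to the right are > 19.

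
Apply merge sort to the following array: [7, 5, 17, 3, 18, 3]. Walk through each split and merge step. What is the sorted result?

Merge sort trace:

Split: [7, 5, 17, 3, 18, 3] -> [7, 5, 17] and [3, 18, 3]
  Split: [7, 5, 17] -> [7] and [5, 17]
    Split: [5, 17] -> [5] and [17]
    Merge: [5] + [17] -> [5, 17]
  Merge: [7] + [5, 17] -> [5, 7, 17]
  Split: [3, 18, 3] -> [3] and [18, 3]
    Split: [18, 3] -> [18] and [3]
    Merge: [18] + [3] -> [3, 18]
  Merge: [3] + [3, 18] -> [3, 3, 18]
Merge: [5, 7, 17] + [3, 3, 18] -> [3, 3, 5, 7, 17, 18]

Final sorted array: [3, 3, 5, 7, 17, 18]

The merge sort proceeds by recursively splitting the array and merging sorted halves.
After all merges, the sorted array is [3, 3, 5, 7, 17, 18].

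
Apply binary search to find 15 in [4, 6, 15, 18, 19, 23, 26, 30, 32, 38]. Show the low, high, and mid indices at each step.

Binary search for 15 in [4, 6, 15, 18, 19, 23, 26, 30, 32, 38]:

lo=0, hi=9, mid=4, arr[mid]=19 -> 19 > 15, search left half
lo=0, hi=3, mid=1, arr[mid]=6 -> 6 < 15, search right half
lo=2, hi=3, mid=2, arr[mid]=15 -> Found target at index 2!

Binary search finds 15 at index 2 after 3 comparisons. The search repeatedly halves the search space by comparing with the middle element.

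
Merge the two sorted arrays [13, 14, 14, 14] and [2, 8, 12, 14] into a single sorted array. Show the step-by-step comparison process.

Merging process:

Compare 13 vs 2: take 2 from right. Merged: [2]
Compare 13 vs 8: take 8 from right. Merged: [2, 8]
Compare 13 vs 12: take 12 from right. Merged: [2, 8, 12]
Compare 13 vs 14: take 13 from left. Merged: [2, 8, 12, 13]
Compare 14 vs 14: take 14 from left. Merged: [2, 8, 12, 13, 14]
Compare 14 vs 14: take 14 from left. Merged: [2, 8, 12, 13, 14, 14]
Compare 14 vs 14: take 14 from left. Merged: [2, 8, 12, 13, 14, 14, 14]
Append remaining from right: [14]. Merged: [2, 8, 12, 13, 14, 14, 14, 14]

Final merged array: [2, 8, 12, 13, 14, 14, 14, 14]
Total comparisons: 7

The merged array is [2, 8, 12, 13, 14, 14, 14, 14], requiring 7 comparisons. The merge step runs in O(n) time where n is the total number of elements.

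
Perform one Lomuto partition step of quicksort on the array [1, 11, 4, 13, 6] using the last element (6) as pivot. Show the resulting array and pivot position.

Lomuto partition with pivot = 6:

Initial array: [1, 11, 4, 13, 6]

arr[0]=1 <= 6: swap with position 0, array becomes [1, 11, 4, 13, 6]
arr[1]=11 > 6: no swap
arr[2]=4 <= 6: swap with position 1, array becomes [1, 4, 11, 13, 6]
arr[3]=13 > 6: no swap

Place pivot at position 2: [1, 4, 6, 13, 11]
Pivot position: 2

After partitioning with pivot 6, the array becomes [1, 4, 6, 13, 11]. The pivot is placed at index 2. All elements to the left of the pivot are <= 6, and all elements to the right are > 6.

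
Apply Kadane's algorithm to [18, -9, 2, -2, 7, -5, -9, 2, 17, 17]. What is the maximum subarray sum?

Using Kadane's algorithm on [18, -9, 2, -2, 7, -5, -9, 2, 17, 17]:

Scanning through the array:
Position 1 (value -9): max_ending_here = 9, max_so_far = 18
Position 2 (value 2): max_ending_here = 11, max_so_far = 18
Position 3 (value -2): max_ending_here = 9, max_so_far = 18
Position 4 (value 7): max_ending_here = 16, max_so_far = 18
Position 5 (value -5): max_ending_here = 11, max_so_far = 18
Position 6 (value -9): max_ending_here = 2, max_so_far = 18
Position 7 (value 2): max_ending_here = 4, max_so_far = 18
Position 8 (value 17): max_ending_here = 21, max_so_far = 21
Position 9 (value 17): max_ending_here = 38, max_so_far = 38

Maximum subarray: [18, -9, 2, -2, 7, -5, -9, 2, 17, 17]
Maximum sum: 38

The maximum subarray is [18, -9, 2, -2, 7, -5, -9, 2, 17, 17] with sum 38. This subarray runs from index 0 to index 9.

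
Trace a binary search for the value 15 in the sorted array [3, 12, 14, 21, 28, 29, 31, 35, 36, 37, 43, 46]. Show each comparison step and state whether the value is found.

Binary search for 15 in [3, 12, 14, 21, 28, 29, 31, 35, 36, 37, 43, 46]:

lo=0, hi=11, mid=5, arr[mid]=29 -> 29 > 15, search left half
lo=0, hi=4, mid=2, arr[mid]=14 -> 14 < 15, search right half
lo=3, hi=4, mid=3, arr[mid]=21 -> 21 > 15, search left half
lo=3 > hi=2, target 15 not found

Binary search determines that 15 is not in the array after 3 comparisons. The search space was exhausted without finding the target.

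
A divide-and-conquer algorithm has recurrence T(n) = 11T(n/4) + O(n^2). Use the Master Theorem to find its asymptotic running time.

Master Theorem for T(n) = 11T(n/4) + O(n^2):

a = 11, b = 4, c = 2
log_b(a) = log_4(11) = 1.7297

Case 3: c = 2 > log_4(11) = 1.7297
T(n) = O(n^2) = O(n^2)

For T(n) = 11T(n/4) + O(n^2): log_4(11) = 1.7297. This is Case 3 of the Master Theorem (c > log_b(a), work dominated by root), giving O(n^2).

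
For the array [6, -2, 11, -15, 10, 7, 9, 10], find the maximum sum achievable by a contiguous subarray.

Using Kadane's algorithm on [6, -2, 11, -15, 10, 7, 9, 10]:

Scanning through the array:
Position 1 (value -2): max_ending_here = 4, max_so_far = 6
Position 2 (value 11): max_ending_here = 15, max_so_far = 15
Position 3 (value -15): max_ending_here = 0, max_so_far = 15
Position 4 (value 10): max_ending_here = 10, max_so_far = 15
Position 5 (value 7): max_ending_here = 17, max_so_far = 17
Position 6 (value 9): max_ending_here = 26, max_so_far = 26
Position 7 (value 10): max_ending_here = 36, max_so_far = 36

Maximum subarray: [6, -2, 11, -15, 10, 7, 9, 10]
Maximum sum: 36

The maximum subarray is [6, -2, 11, -15, 10, 7, 9, 10] with sum 36. This subarray runs from index 0 to index 7.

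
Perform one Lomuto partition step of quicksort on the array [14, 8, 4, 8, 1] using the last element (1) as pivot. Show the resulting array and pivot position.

Lomuto partition with pivot = 1:

Initial array: [14, 8, 4, 8, 1]

arr[0]=14 > 1: no swap
arr[1]=8 > 1: no swap
arr[2]=4 > 1: no swap
arr[3]=8 > 1: no swap

Place pivot at position 0: [1, 8, 4, 8, 14]
Pivot position: 0

After partitioning with pivot 1, the array becomes [1, 8, 4, 8, 14]. The pivot is placed at index 0. All elements to the left of the pivot are <= 1, and all elements to the right are > 1.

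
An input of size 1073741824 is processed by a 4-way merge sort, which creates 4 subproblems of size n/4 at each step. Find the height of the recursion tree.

For divide and conquer with division factor 4:

Problem sizes at each level:
Level 0: 1073741824
Level 1: 268435456
Level 2: 67108864
Level 3: 16777216
Level 4: 4194304
Level 5: 1048576
Level 6: 262144
Level 7: 65536
Level 8: 16384
Level 9: 4096
Level 10: 1024
Level 11: 256
Level 12: 64
Level 13: 16
Level 14: 4
Level 15: 1

The root is level 0 and the size-1 base case is level 15 (the tree spans levels 0 through 15, i.e. 16 levels counting the root), so the depth is the number of divisions: log_4(1073741824) = 15

The recursion tree depth is log_4(1073741824) = 15. At each level, the problem size is divided by 4, so it takes 15 divisions to reduce to a base case of size 1. The algorithm makes 4 recursive calls at each level.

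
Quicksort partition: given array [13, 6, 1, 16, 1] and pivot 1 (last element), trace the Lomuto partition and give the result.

Lomuto partition with pivot = 1:

Initial array: [13, 6, 1, 16, 1]

arr[0]=13 > 1: no swap
arr[1]=6 > 1: no swap
arr[2]=1 <= 1: swap with position 0, array becomes [1, 6, 13, 16, 1]
arr[3]=16 > 1: no swap

Place pivot at position 1: [1, 1, 13, 16, 6]
Pivot position: 1

After partitioning with pivot 1, the array becomes [1, 1, 13, 16, 6]. The pivot is placed at index 1. All elements to the left of the pivot are <= 1, and all elements to the right are > 1.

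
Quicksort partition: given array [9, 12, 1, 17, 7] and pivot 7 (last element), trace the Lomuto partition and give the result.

Lomuto partition with pivot = 7:

Initial array: [9, 12, 1, 17, 7]

arr[0]=9 > 7: no swap
arr[1]=12 > 7: no swap
arr[2]=1 <= 7: swap with position 0, array becomes [1, 12, 9, 17, 7]
arr[3]=17 > 7: no swap

Place pivot at position 1: [1, 7, 9, 17, 12]
Pivot position: 1

After partitioning with pivot 7, the array becomes [1, 7, 9, 17, 12]. The pivot is placed at index 1. All elements to the left of the pivot are <= 7, and all elements to the right are > 7.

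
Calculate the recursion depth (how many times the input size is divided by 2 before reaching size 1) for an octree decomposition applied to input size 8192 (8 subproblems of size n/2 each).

For divide and conquer with division factor 2:

Problem sizes at each level:
Level 0: 8192
Level 1: 4096
Level 2: 2048
Level 3: 1024
Level 4: 512
Level 5: 256
Level 6: 128
Level 7: 64
Level 8: 32
Level 9: 16
Level 10: 8
Level 11: 4
Level 12: 2
Level 13: 1

The root is level 0 and the size-1 base case is level 13 (the tree spans levels 0 through 13, i.e. 14 levels counting the root), so the depth is the number of divisions: log_2(8192) = 13

The recursion tree depth is log_2(8192) = 13. At each level, the problem size is divided by 2, so it takes 13 divisions to reduce to a base case of size 1. The algorithm makes 8 recursive calls at each level.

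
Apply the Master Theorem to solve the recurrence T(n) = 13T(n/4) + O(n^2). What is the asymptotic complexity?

Master Theorem for T(n) = 13T(n/4) + O(n^2):

a = 13, b = 4, c = 2
log_b(a) = log_4(13) = 1.8502

Case 3: c = 2 > log_4(13) = 1.8502
T(n) = O(n^2) = O(n^2)

For T(n) = 13T(n/4) + O(n^2): log_4(13) = 1.8502. This is Case 3 of the Master Theorem (c > log_b(a), work dominated by root), giving O(n^2).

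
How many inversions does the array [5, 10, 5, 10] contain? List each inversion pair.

Finding inversions in [5, 10, 5, 10]:

(1, 2): arr[1]=10 > arr[2]=5

Total inversions: 1

The array has 1 inversion(s): (1,2). Each pair (i,j) satisfies i < j and arr[i] > arr[j].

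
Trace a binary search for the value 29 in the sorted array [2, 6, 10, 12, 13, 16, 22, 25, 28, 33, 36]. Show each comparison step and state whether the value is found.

Binary search for 29 in [2, 6, 10, 12, 13, 16, 22, 25, 28, 33, 36]:

lo=0, hi=10, mid=5, arr[mid]=16 -> 16 < 29, search right half
lo=6, hi=10, mid=8, arr[mid]=28 -> 28 < 29, search right half
lo=9, hi=10, mid=9, arr[mid]=33 -> 33 > 29, search left half
lo=9 > hi=8, target 29 not found

Binary search determines that 29 is not in the array after 3 comparisons. The search space was exhausted without finding the target.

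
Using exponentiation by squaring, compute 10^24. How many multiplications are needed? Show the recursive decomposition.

Computing 10^24 by squaring (build up from 10^1; each line after the first costs one multiplication):

10^1 = 10
10^2 = (10^1)^2 = 10^2 = 100
10^3 = 10 * 10^2 = 10 * 100 = 1000
10^6 = (10^3)^2 = 1000^2 = 1000000
10^12 = (10^6)^2 = 1000000^2 = 1000000000000
10^24 = (10^12)^2 = 1000000000000^2 = 1000000000000000000000000

Result: 1000000000000000000000000
Multiplications needed: 5 (5 lines after 10^1)

10^24 = 1000000000000000000000000. Using exponentiation by squaring, this requires 5 multiplications. The key idea: if the exponent is even, square the half-power; if odd, multiply by the base once.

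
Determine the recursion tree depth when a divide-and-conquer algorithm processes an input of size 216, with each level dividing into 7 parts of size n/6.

For divide and conquer with division factor 6:

Problem sizes at each level:
Level 0: 216
Level 1: 36
Level 2: 6
Level 3: 1

The root is level 0 and the size-1 base case is level 3 (the tree spans levels 0 through 3, i.e. 4 levels counting the root), so the depth is the number of divisions: log_6(216) = 3

The recursion tree depth is log_6(216) = 3. At each level, the problem size is divided by 6, so it takes 3 divisions to reduce to a base case of size 1. The algorithm makes 7 recursive calls at each level.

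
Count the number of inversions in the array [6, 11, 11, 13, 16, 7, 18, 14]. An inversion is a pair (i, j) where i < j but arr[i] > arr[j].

Finding inversions in [6, 11, 11, 13, 16, 7, 18, 14]:

(1, 5): arr[1]=11 > arr[5]=7
(2, 5): arr[2]=11 > arr[5]=7
(3, 5): arr[3]=13 > arr[5]=7
(4, 5): arr[4]=16 > arr[5]=7
(4, 7): arr[4]=16 > arr[7]=14
(6, 7): arr[6]=18 > arr[7]=14

Total inversions: 6

The array has 6 inversion(s): (1,5), (2,5), (3,5), (4,5), (4,7), (6,7). Each pair (i,j) satisfies i < j and arr[i] > arr[j].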